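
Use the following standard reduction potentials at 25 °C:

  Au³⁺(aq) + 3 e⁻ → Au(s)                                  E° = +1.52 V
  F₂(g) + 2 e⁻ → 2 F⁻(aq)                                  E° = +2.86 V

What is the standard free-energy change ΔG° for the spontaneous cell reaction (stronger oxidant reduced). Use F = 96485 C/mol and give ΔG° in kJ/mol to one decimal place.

-775.7 kJ/mol

F₂/F⁻ (E° = +2.86 V) is the cathode; Au³⁺/Au (E° = +1.52 V) is the anode, so E°cell = +1.34 V.
Balancing electrons gives n = 6 (lcm of 2 and 3).
ΔG° = −nFE° = −(6)(96485)(+1.34) = -775,739 J = -775.7 kJ/mol.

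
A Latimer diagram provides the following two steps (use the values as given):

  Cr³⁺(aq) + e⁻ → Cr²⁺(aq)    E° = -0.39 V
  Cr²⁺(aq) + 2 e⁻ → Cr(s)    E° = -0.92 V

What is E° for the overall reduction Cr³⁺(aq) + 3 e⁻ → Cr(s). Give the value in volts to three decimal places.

Adding the free-energy changes (−nFE°) of the two steps gives −n₃FE°₃ = −n₁FE°₁ − n₂FE°₂.
E°₃ = (1×-0.39 + 2×-0.92) / 3 = (-2.230) / 3 = -0.743 V.
Simply averaging or adding the two E° values would be wrong; the electron-weighted sum is required.

-0.743 V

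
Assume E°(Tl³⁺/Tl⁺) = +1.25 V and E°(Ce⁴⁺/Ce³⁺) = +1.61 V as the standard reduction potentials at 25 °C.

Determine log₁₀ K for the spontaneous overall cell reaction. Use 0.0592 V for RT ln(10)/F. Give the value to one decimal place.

12.2

Cathode: Ce⁴⁺/Ce³⁺; anode: Tl³⁺/Tl⁺. E°cell = +0.36 V, n = 2.
log K = nE°cell / 0.0592 = (2)(+0.36) / 0.0592 = 12.2.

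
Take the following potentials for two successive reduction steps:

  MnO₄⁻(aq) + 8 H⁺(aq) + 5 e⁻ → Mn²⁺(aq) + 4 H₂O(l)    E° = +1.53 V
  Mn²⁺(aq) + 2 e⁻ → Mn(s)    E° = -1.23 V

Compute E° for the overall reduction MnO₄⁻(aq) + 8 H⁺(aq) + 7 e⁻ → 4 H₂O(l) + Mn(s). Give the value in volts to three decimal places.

Since ΔG° = −nFE° is additive over sequential reductions, n₃E°₃ = n₁E°₁ + n₂E°₂.
E°₃ = (5×+1.53 + 2×-1.23) / 7 = (+5.190) / 7 = +0.741 V.

+0.741 V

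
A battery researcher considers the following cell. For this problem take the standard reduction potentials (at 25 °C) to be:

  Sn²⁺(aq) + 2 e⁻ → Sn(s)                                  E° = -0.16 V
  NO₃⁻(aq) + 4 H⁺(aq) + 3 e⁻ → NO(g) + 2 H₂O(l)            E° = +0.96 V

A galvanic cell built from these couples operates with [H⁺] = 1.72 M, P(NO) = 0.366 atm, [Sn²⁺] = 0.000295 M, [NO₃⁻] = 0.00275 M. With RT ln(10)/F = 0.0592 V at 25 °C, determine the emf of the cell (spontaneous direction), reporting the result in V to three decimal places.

NO₃⁻/NO is the cathode (higher E°), Sn²⁺/Sn the anode: E°cell = +0.96 − (-0.16) = +1.12 V, n = 6.
Overall: 2 NO₃⁻(aq) + 8 H⁺(aq) + 3 Sn(s) → 2 NO(g) + 4 H₂O(l) + 3 Sn²⁺(aq)
Q = P(NO)^2·[Sn²⁺]^3 / ([NO₃⁻]^2·[H⁺]^8); log Q = -8.226.
E = E° − (0.0592/n) log Q = +1.12 − (0.0592/6)(-8.226) = +1.201 V.

+1.201 V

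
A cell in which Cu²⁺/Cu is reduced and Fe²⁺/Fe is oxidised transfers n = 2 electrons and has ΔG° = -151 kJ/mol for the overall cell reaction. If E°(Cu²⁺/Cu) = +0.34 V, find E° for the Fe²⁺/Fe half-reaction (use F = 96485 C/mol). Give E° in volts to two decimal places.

E°cell = −ΔG°/(nF) = −(-151×10³)/((2)(96485)) = +0.783 V.
Since Cu²⁺/Cu is the cathode and Fe²⁺/Fe the anode, E°cell = E°(Cu²⁺/Cu) − E°(Fe²⁺/Fe).
So E°(Fe²⁺/Fe) = E°(Cu²⁺/Cu) − E°cell = (+0.34) − (+0.783) = -0.44 V.

-0.44 V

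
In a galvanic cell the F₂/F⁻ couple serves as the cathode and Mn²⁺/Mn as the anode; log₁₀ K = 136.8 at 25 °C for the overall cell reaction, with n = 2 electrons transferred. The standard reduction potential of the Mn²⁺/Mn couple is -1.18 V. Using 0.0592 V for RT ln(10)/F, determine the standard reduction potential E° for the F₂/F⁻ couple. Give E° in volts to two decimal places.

E°cell = (0.0592/n)·log K = (0.0592/2)(136.8) = +4.049 V.
Since F₂/F⁻ is the cathode and Mn²⁺/Mn the anode, E°cell = E°(F₂/F⁻) − E°(Mn²⁺/Mn).
So E°(F₂/F⁻) = E°cell + E°(Mn²⁺/Mn) = +4.049 + (-1.18) = +2.87 V.

+2.87 V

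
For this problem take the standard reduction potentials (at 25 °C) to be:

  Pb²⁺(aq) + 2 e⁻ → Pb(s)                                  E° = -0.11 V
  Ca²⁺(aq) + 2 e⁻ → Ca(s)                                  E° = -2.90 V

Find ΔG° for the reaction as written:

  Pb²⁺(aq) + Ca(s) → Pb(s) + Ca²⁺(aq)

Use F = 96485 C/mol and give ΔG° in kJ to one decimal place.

As written, Pb²⁺/Pb is reduced (cathode) and Ca²⁺/Ca is oxidised (anode), so E°cell = (-0.11) − (-2.90) = +2.79 V.
Balancing electrons gives n = 2.
ΔG° = −nFE° = −(2)(96485)(+2.79) = -538,386 J = -538.4 kJ.

-538.4 kJ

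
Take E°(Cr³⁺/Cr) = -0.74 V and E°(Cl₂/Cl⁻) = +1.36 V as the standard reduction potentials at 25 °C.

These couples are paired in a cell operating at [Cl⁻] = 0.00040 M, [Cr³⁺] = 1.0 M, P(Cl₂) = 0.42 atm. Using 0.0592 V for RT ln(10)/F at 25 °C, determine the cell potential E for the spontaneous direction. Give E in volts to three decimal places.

+2.290 V

Cl₂/Cl⁻ is the cathode (higher E°), Cr³⁺/Cr the anode: E°cell = +1.36 − (-0.74) = +2.10 V, n = 6.
Overall: 3 Cl₂(g) + 2 Cr(s) → 6 Cl⁻(aq) + 2 Cr³⁺(aq)
Q = [Cl⁻]^6·[Cr³⁺]^2 / (P(Cl₂)^3); log Q = -19.257.
E = E° − (0.0592/n) log Q = +2.10 − (0.0592/6)(-19.257) = +2.290 V.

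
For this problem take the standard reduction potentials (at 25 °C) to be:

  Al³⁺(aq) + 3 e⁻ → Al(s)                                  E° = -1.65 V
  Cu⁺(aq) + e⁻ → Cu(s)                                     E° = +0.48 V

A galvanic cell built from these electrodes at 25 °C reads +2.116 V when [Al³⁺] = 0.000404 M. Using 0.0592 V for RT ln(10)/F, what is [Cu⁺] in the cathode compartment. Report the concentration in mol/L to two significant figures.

0.043 M

Cu⁺/Cu is the cathode, Al³⁺/Al the anode: E°cell = +2.13 V, n = 3.
Overall reaction: 3 Cu⁺(aq) + Al(s) → 3 Cu(s) + Al³⁺(aq); Q = [Al³⁺]^1/[Cu⁺]^3.
From E = E° − (0.0592/n) log Q: log Q = (E° − E)·n/0.0592 = (+2.13 − (+2.116))·3/0.0592 = 0.7095.
So 3·log[Cu⁺] = 1·log(0.000404) − log Q = -3.3936 − (0.7095) = -4.1031; log[Cu⁺] = -4.1031 / 3 = -1.3677; [Cu⁺] = 10^(-1.3677) ≈ 0.043 M.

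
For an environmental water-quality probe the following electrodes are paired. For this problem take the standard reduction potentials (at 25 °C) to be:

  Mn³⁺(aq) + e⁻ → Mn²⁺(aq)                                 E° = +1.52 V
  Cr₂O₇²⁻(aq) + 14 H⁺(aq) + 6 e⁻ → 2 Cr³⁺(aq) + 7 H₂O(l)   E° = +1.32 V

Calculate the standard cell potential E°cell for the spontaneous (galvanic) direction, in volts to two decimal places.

+0.20 V

The Mn³⁺/Mn²⁺ couple has the higher reduction potential, so it is the cathode; Cr₂O₇²⁻/Cr³⁺ is oxidised at the anode.
E°cell = E°(cathode) − E°(anode) = (+1.52) − (+1.32) = +0.20 V.
Since E°cell > 0, the reaction is spontaneous under standard conditions.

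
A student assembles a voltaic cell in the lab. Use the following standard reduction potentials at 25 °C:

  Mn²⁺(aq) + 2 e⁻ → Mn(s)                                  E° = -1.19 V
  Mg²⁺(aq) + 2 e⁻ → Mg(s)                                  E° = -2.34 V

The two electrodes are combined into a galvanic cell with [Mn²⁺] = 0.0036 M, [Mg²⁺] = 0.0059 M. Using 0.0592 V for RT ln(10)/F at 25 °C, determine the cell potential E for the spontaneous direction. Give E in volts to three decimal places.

Mn²⁺/Mn is the cathode (higher E°), Mg²⁺/Mg the anode: E°cell = -1.19 − (-2.34) = +1.15 V, n = 2.
Overall: Mn²⁺(aq) + Mg(s) → Mn(s) + Mg²⁺(aq)
Q = [Mg²⁺] / ([Mn²⁺]); log Q = 0.215.
E = E° − (0.0592/n) log Q = +1.15 − (0.0592/2)(0.215) = +1.144 V.

+1.144 V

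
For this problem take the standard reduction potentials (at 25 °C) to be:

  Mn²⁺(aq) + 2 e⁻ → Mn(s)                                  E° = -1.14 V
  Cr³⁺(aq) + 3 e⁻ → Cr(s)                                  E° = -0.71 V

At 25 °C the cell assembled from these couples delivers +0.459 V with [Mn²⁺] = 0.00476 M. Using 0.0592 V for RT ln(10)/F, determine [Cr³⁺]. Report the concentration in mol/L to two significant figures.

0.0097 M

Cr³⁺/Cr is the cathode, Mn²⁺/Mn the anode: E°cell = +0.43 V, n = 6.
Overall reaction: 2 Cr³⁺(aq) + 3 Mn(s) → 2 Cr(s) + 3 Mn²⁺(aq); Q = [Mn²⁺]^3/[Cr³⁺]^2.
From E = E° − (0.0592/n) log Q: log Q = (E° − E)·n/0.0592 = (+0.43 − (+0.459))·6/0.0592 = -2.9392.
So 2·log[Cr³⁺] = 3·log(0.00476) − log Q = -6.9672 − (-2.9392) = -4.0280; log[Cr³⁺] = -4.0280 / 2 = -2.0140; [Cr³⁺] = 10^(-2.0140) ≈ 0.0097 M.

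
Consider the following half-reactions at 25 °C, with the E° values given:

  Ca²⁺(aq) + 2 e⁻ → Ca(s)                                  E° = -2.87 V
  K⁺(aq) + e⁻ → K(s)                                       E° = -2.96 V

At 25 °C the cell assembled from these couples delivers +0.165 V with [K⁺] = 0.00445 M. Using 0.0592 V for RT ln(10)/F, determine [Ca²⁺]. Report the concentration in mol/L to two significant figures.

0.0068 M

Ca²⁺/Ca is the cathode, K⁺/K the anode: E°cell = +0.09 V, n = 2.
Overall reaction: Ca²⁺(aq) + 2 K(s) → Ca(s) + 2 K⁺(aq); Q = [K⁺]^2/[Ca²⁺]^1.
From E = E° − (0.0592/n) log Q: log Q = (E° − E)·n/0.0592 = (+0.09 − (+0.165))·2/0.0592 = -2.5338.
So 1·log[Ca²⁺] = 2·log(0.00445) − log Q = -4.7033 − (-2.5338) = -2.1695; [Ca²⁺] = 10^(-2.1695) ≈ 0.0068 M.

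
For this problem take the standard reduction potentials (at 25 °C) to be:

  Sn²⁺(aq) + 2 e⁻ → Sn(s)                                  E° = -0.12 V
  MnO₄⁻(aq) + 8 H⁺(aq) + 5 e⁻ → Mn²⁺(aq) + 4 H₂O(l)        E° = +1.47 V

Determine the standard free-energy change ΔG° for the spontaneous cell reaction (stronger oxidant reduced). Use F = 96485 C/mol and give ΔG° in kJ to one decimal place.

-1534.1 kJ

MnO₄⁻/Mn²⁺ (E° = +1.47 V) is the cathode; Sn²⁺/Sn (E° = -0.12 V) is the anode, so E°cell = +1.59 V.
Balancing electrons gives n = 10 (lcm of 5 and 2).
ΔG° = −nFE° = −(10)(96485)(+1.59) = -1,534,112 J = -1534.1 kJ.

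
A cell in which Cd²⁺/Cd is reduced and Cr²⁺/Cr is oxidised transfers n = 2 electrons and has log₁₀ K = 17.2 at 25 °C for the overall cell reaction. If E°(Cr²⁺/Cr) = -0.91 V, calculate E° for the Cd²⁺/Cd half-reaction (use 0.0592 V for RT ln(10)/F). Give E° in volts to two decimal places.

E°cell = (0.0592/n)·log K = (0.0592/2)(17.2) = +0.509 V.
Since Cd²⁺/Cd is the cathode and Cr²⁺/Cr the anode, E°cell = E°(Cd²⁺/Cd) − E°(Cr²⁺/Cr).
So E°(Cd²⁺/Cd) = E°cell + E°(Cr²⁺/Cr) = +0.509 + (-0.91) = -0.40 V.

-0.40 V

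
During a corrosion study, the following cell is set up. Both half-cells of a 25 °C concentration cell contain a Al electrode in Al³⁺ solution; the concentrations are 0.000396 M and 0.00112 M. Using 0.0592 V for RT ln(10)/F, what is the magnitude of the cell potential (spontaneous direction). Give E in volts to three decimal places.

+0.009 V

For a concentration cell E°cell = 0. The 0.00112 M side is the cathode (reduction is favoured where [Al³⁺] is higher).
With n = 3, E = −(0.0592/3) log([Al³⁺]ₐₙ/[Al³⁺]꜀ₐₜ) = −(0.0592/3) log(0.000396/0.00112) = −(0.0592/3)(-0.452) = +0.009 V.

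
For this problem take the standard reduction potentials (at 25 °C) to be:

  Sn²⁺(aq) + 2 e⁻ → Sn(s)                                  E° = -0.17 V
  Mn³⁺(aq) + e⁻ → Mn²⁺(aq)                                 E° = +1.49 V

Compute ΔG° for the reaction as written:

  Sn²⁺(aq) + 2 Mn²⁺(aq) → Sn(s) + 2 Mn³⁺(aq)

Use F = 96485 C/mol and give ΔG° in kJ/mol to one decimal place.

+320.3 kJ/mol

As written, Sn²⁺/Sn is reduced (cathode) and Mn³⁺/Mn²⁺ is oxidised (anode), so E°cell = (-0.17) − (+1.49) = -1.66 V.
Balancing electrons gives n = 2.
ΔG° = −nFE° = −(2)(96485)(-1.66) = 320,330 J = +320.3 kJ/mol.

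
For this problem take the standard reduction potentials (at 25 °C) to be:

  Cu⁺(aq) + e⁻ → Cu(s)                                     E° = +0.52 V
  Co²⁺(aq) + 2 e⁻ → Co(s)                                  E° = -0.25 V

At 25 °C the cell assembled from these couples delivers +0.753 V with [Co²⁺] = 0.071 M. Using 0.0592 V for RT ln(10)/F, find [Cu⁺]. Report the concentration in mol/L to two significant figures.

0.14 M

Cu⁺/Cu is the cathode, Co²⁺/Co the anode: E°cell = +0.77 V, n = 2.
Overall reaction: 2 Cu⁺(aq) + Co(s) → 2 Cu(s) + Co²⁺(aq); Q = [Co²⁺]^1/[Cu⁺]^2.
From E = E° − (0.0592/n) log Q: log Q = (E° − E)·n/0.0592 = (+0.77 − (+0.753))·2/0.0592 = 0.5743.
So 2·log[Cu⁺] = 1·log(0.071) − log Q = -1.1487 − (0.5743) = -1.7230; log[Cu⁺] = -1.7230 / 2 = -0.8615; [Cu⁺] = 10^(-0.8615) ≈ 0.14 M.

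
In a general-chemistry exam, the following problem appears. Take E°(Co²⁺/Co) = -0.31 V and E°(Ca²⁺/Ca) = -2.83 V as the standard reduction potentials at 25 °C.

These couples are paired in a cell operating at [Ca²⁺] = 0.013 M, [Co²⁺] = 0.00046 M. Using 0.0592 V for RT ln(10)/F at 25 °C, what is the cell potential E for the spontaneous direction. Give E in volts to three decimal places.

Co²⁺/Co is the cathode (higher E°), Ca²⁺/Ca the anode: E°cell = -0.31 − (-2.83) = +2.52 V, n = 2.
Overall: Co²⁺(aq) + Ca(s) → Co(s) + Ca²⁺(aq)
Q = [Ca²⁺] / ([Co²⁺]); log Q = 1.451.
E = E° − (0.0592/n) log Q = +2.52 − (0.0592/2)(1.451) = +2.477 V.

+2.477 V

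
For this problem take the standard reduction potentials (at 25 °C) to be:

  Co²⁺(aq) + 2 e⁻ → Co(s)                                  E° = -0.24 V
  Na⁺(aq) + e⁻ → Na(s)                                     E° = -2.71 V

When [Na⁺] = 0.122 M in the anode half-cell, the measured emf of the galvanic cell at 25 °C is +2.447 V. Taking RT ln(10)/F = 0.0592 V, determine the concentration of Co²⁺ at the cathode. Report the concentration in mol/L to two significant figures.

0.0025 M

Co²⁺/Co is the cathode, Na⁺/Na the anode: E°cell = +2.47 V, n = 2.
Overall reaction: Co²⁺(aq) + 2 Na(s) → Co(s) + 2 Na⁺(aq); Q = [Na⁺]^2/[Co²⁺]^1.
From E = E° − (0.0592/n) log Q: log Q = (E° − E)·n/0.0592 = (+2.47 − (+2.447))·2/0.0592 = 0.7770.
So 1·log[Co²⁺] = 2·log(0.122) − log Q = -1.8273 − (0.7770) = -2.6043; [Co²⁺] = 10^(-2.6043) ≈ 0.0025 M.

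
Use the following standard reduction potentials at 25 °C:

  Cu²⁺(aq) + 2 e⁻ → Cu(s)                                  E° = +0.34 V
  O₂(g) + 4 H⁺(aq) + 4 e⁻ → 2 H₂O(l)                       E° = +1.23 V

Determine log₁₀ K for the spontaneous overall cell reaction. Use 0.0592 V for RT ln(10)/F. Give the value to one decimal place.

60.1

Cathode: O₂/H₂O; anode: Cu²⁺/Cu. E°cell = +0.89 V, n = 4.
log K = nE°cell / 0.0592 = (4)(+0.89) / 0.0592 = 60.1.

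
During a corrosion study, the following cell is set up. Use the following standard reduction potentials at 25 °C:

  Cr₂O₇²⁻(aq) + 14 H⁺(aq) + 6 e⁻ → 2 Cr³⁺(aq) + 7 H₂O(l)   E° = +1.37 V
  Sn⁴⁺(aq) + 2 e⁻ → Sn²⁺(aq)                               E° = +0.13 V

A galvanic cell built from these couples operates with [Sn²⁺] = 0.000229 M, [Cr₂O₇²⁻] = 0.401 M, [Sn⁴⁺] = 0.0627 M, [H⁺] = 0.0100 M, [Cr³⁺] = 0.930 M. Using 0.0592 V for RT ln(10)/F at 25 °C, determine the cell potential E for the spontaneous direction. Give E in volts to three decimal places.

+0.888 V

Cr₂O₇²⁻/Cr³⁺ is the cathode (higher E°), Sn⁴⁺/Sn²⁺ the anode: E°cell = +1.37 − (+0.13) = +1.24 V, n = 6.
Overall: Cr₂O₇²⁻(aq) + 14 H⁺(aq) + 3 Sn²⁺(aq) → 2 Cr³⁺(aq) + 7 H₂O(l) + 3 Sn⁴⁺(aq)
Q = [Cr³⁺]^2·[Sn⁴⁺]^3 / ([Cr₂O₇²⁻]·[H⁺]^14·[Sn²⁺]^3); log Q = 35.646.
E = E° − (0.0592/n) log Q = +1.24 − (0.0592/6)(35.646) = +0.888 V.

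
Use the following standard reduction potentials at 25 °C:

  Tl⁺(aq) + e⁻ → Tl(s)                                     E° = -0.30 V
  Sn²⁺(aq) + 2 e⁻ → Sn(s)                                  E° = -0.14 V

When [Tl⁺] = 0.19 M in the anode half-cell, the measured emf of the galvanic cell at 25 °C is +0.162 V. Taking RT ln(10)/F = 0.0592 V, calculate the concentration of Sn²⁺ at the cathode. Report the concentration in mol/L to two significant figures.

Sn²⁺/Sn is the cathode, Tl⁺/Tl the anode: E°cell = +0.16 V, n = 2.
Overall reaction: Sn²⁺(aq) + 2 Tl(s) → Sn(s) + 2 Tl⁺(aq); Q = [Tl⁺]^2/[Sn²⁺]^1.
From E = E° − (0.0592/n) log Q: log Q = (E° − E)·n/0.0592 = (+0.16 − (+0.162))·2/0.0592 = -0.0676.
So 1·log[Sn²⁺] = 2·log(0.19) − log Q = -1.4425 − (-0.0676) = -1.3749; [Sn²⁺] = 10^(-1.3749) ≈ 0.042 M.

0.042 M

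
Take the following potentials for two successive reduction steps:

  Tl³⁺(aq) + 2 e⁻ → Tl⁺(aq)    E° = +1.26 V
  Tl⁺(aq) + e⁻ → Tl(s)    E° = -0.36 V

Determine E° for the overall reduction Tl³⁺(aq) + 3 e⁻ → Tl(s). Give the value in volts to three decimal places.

Standard free energies of sequential steps add: ΔG°₃ = ΔG°₁ + ΔG°₂, so n₃E°₃ = n₁E°₁ + n₂E°₂.
E°₃ = (2×+1.26 + 1×-0.36) / 3 = (+2.160) / 3 = +0.720 V.

+0.720 V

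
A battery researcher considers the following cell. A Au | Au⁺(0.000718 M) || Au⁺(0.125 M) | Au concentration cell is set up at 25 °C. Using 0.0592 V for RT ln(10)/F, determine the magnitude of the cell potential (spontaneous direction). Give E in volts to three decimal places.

For a concentration cell E°cell = 0. The 0.125 M side is the cathode (reduction is favoured where [Au⁺] is higher).
With n = 1, E = −(0.0592/1) log([Au⁺]ₐₙ/[Au⁺]꜀ₐₜ) = −(0.0592/1) log(0.000718/0.125) = −(0.0592/1)(-2.241) = +0.133 V.

+0.133 V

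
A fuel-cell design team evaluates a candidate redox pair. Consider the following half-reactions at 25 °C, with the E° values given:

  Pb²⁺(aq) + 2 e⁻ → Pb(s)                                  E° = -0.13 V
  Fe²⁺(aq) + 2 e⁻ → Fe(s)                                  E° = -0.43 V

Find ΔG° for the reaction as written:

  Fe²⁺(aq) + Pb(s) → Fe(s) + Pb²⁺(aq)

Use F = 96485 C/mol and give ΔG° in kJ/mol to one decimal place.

As written, Fe²⁺/Fe is reduced (cathode) and Pb²⁺/Pb is oxidised (anode), so E°cell = (-0.43) − (-0.13) = -0.30 V.
Balancing electrons gives n = 2.
ΔG° = −nFE° = −(2)(96485)(-0.30) = 57,891 J = +57.9 kJ/mol.

+57.9 kJ/mol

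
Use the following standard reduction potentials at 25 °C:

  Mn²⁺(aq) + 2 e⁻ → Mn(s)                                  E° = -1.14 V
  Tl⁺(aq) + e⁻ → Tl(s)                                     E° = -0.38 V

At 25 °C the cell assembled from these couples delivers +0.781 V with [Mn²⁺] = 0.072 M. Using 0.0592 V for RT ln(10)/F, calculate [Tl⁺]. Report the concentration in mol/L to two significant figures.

Tl⁺/Tl is the cathode, Mn²⁺/Mn the anode: E°cell = +0.76 V, n = 2.
Overall reaction: 2 Tl⁺(aq) + Mn(s) → 2 Tl(s) + Mn²⁺(aq); Q = [Mn²⁺]^1/[Tl⁺]^2.
From E = E° − (0.0592/n) log Q: log Q = (E° − E)·n/0.0592 = (+0.76 − (+0.781))·2/0.0592 = -0.7095.
So 2·log[Tl⁺] = 1·log(0.072) − log Q = -1.1427 − (-0.7095) = -0.4332; log[Tl⁺] = -0.4332 / 2 = -0.2166; [Tl⁺] = 10^(-0.2166) ≈ 0.61 M.

0.61 M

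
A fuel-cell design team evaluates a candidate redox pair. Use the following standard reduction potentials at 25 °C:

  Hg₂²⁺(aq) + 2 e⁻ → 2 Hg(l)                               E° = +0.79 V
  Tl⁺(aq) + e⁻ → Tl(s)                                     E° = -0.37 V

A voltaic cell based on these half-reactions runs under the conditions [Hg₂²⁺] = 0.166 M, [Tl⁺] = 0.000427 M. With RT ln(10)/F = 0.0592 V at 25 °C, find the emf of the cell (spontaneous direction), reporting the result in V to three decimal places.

+1.336 V

Hg₂²⁺/Hg is the cathode (higher E°), Tl⁺/Tl the anode: E°cell = +0.79 − (-0.37) = +1.16 V, n = 2.
Overall: Hg₂²⁺(aq) + 2 Tl(s) → 2 Hg(l) + 2 Tl⁺(aq)
Q = [Tl⁺]^2 / ([Hg₂²⁺]); log Q = -5.959.
E = E° − (0.0592/n) log Q = +1.16 − (0.0592/2)(-5.959) = +1.336 V.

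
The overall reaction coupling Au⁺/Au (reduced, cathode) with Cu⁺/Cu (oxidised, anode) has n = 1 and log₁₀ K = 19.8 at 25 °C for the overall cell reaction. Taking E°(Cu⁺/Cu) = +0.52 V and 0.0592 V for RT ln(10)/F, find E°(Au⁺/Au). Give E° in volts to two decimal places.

+1.69 V

E°cell = (0.0592/n)·log K = (0.0592/1)(19.8) = +1.172 V.
Since Au⁺/Au is the cathode and Cu⁺/Cu the anode, E°cell = E°(Au⁺/Au) − E°(Cu⁺/Cu).
So E°(Au⁺/Au) = E°cell + E°(Cu⁺/Cu) = +1.172 + (+0.52) = +1.69 V.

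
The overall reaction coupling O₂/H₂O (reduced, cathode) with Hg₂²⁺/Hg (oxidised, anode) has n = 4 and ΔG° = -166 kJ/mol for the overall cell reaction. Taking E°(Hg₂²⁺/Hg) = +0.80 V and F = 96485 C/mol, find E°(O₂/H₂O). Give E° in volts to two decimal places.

+1.23 V

E°cell = −ΔG°/(nF) = −(-166×10³)/((4)(96485)) = +0.430 V.
Since O₂/H₂O is the cathode and Hg₂²⁺/Hg the anode, E°cell = E°(O₂/H₂O) − E°(Hg₂²⁺/Hg).
So E°(O₂/H₂O) = E°cell + E°(Hg₂²⁺/Hg) = +0.430 + (+0.80) = +1.23 V.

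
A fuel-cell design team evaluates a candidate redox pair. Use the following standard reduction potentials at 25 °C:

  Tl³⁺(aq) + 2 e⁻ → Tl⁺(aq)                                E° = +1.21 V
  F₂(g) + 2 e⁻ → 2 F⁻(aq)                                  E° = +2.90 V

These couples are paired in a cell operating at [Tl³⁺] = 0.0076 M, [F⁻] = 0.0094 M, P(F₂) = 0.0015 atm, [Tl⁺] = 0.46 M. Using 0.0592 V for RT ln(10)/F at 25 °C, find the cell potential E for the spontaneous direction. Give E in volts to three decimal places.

F₂/F⁻ is the cathode (higher E°), Tl³⁺/Tl⁺ the anode: E°cell = +2.90 − (+1.21) = +1.69 V, n = 2.
Overall: F₂(g) + Tl⁺(aq) → 2 F⁻(aq) + Tl³⁺(aq)
Q = [F⁻]^2·[Tl³⁺] / (P(F₂)·[Tl⁺]); log Q = -3.012.
E = E° − (0.0592/n) log Q = +1.69 − (0.0592/2)(-3.012) = +1.779 V.

+1.779 V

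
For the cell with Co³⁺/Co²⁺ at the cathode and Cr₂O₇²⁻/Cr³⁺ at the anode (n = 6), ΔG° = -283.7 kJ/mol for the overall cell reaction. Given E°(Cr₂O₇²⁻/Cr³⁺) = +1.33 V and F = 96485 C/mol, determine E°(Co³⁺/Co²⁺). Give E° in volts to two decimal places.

+1.82 V

E°cell = −ΔG°/(nF) = −(-283.7×10³)/((6)(96485)) = +0.490 V.
Since Co³⁺/Co²⁺ is the cathode and Cr₂O₇²⁻/Cr³⁺ the anode, E°cell = E°(Co³⁺/Co²⁺) − E°(Cr₂O₇²⁻/Cr³⁺).
So E°(Co³⁺/Co²⁺) = E°cell + E°(Cr₂O₇²⁻/Cr³⁺) = +0.490 + (+1.33) = +1.82 V.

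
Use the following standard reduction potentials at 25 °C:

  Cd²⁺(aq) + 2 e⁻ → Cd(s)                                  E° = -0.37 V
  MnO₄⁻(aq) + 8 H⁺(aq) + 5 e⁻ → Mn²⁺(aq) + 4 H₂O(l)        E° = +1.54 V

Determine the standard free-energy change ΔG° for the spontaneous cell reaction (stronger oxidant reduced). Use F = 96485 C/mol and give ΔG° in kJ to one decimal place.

MnO₄⁻/Mn²⁺ (E° = +1.54 V) is the cathode; Cd²⁺/Cd (E° = -0.37 V) is the anode, so E°cell = +1.91 V.
Balancing electrons gives n = 10 (lcm of 5 and 2).
ΔG° = −nFE° = −(10)(96485)(+1.91) = -1,842,864 J = -1842.9 kJ.

-1842.9 kJ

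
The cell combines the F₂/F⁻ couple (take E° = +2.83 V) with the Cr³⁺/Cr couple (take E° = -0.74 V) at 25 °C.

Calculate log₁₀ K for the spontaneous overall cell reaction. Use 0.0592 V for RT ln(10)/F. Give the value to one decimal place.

361.8

Cathode: F₂/F⁻; anode: Cr³⁺/Cr. E°cell = +3.57 V, n = 6.
log K = nE°cell / 0.0592 = (6)(+3.57) / 0.0592 = 361.8.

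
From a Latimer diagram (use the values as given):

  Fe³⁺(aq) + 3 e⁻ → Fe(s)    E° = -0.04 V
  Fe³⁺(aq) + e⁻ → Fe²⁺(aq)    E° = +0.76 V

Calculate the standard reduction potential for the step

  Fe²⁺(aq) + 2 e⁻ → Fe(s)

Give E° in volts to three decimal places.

Sequential free energies add, so n₃E°₃ = n₁E°₁ + n₂E°₂.
With n₃ = 3, and the known step contributing 1×(+0.76) V, the unknown satisfies 2·E° = 3×(-0.04) − 1×(+0.76) = -0.880.
E° = -0.880 / 2 = -0.440 V.

-0.440 V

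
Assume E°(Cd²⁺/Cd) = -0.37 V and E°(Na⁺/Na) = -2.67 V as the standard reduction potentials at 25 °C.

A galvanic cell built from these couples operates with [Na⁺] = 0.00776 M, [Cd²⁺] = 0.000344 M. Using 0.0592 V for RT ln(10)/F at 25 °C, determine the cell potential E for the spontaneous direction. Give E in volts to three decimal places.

+2.322 V

Cd²⁺/Cd is the cathode (higher E°), Na⁺/Na the anode: E°cell = -0.37 − (-2.67) = +2.30 V, n = 2.
Overall: Cd²⁺(aq) + 2 Na(s) → Cd(s) + 2 Na⁺(aq)
Q = [Na⁺]^2 / ([Cd²⁺]); log Q = -0.757.
E = E° − (0.0592/n) log Q = +2.30 − (0.0592/2)(-0.757) = +2.322 V.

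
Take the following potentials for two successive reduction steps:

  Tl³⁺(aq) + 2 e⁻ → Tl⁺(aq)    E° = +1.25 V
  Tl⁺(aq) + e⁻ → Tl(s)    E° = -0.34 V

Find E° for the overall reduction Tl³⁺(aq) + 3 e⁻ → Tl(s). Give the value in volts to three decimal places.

+0.720 V

Since ΔG° = −nFE° is additive over sequential reductions, n₃E°₃ = n₁E°₁ + n₂E°₂.
E°₃ = (2×+1.25 + 1×-0.34) / 3 = (+2.160) / 3 = +0.720 V.
Simply averaging or adding the two E° values would be wrong; the electron-weighted sum is required.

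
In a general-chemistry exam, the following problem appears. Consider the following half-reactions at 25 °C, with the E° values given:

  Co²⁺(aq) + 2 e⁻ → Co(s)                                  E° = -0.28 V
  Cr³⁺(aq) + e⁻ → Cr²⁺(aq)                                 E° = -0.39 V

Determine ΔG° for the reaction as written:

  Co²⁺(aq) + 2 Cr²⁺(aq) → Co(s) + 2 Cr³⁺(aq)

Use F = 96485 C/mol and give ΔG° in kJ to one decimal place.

As written, Co²⁺/Co is reduced (cathode) and Cr³⁺/Cr²⁺ is oxidised (anode), so E°cell = (-0.28) − (-0.39) = +0.11 V.
Balancing electrons gives n = 2.
ΔG° = −nFE° = −(2)(96485)(+0.11) = -21,227 J = -21.2 kJ.

-21.2 kJ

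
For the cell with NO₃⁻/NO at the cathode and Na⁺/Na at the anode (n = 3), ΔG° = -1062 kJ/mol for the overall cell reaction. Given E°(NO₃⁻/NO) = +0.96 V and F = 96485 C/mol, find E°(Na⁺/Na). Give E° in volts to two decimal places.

E°cell = −ΔG°/(nF) = −(-1062×10³)/((3)(96485)) = +3.669 V.
Since NO₃⁻/NO is the cathode and Na⁺/Na the anode, E°cell = E°(NO₃⁻/NO) − E°(Na⁺/Na).
So E°(Na⁺/Na) = E°(NO₃⁻/NO) − E°cell = (+0.96) − (+3.669) = -2.71 V.

-2.71 V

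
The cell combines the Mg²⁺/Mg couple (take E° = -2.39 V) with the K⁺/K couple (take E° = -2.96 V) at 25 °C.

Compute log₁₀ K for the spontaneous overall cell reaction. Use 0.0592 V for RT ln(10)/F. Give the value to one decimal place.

Cathode: Mg²⁺/Mg; anode: K⁺/K. E°cell = +0.57 V, n = 2.
log K = nE°cell / 0.0592 = (2)(+0.57) / 0.0592 = 19.3.

19.3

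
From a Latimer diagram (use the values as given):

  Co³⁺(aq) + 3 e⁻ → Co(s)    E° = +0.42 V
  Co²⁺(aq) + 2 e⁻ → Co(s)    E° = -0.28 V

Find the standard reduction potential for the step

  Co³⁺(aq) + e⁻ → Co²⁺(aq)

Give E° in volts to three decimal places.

+1.820 V

Sequential free energies add, so n₃E°₃ = n₁E°₁ + n₂E°₂.
With n₃ = 3, and the known step contributing 2×(-0.28) V, the unknown satisfies 1·E° = 3×(+0.42) − 2×(-0.28) = +1.820.
E° = +1.820 / 1 = +1.820 V.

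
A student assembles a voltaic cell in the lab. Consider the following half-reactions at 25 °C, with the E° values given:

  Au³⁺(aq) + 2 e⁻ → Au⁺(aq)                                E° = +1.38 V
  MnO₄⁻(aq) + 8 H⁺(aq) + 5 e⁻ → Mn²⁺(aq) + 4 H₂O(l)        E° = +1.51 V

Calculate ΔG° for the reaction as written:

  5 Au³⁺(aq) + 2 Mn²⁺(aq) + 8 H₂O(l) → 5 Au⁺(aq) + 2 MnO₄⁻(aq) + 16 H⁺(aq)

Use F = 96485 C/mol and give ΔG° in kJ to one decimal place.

+125.4 kJ

As written, Au³⁺/Au⁺ is reduced (cathode) and MnO₄⁻/Mn²⁺ is oxidised (anode), so E°cell = (+1.38) − (+1.51) = -0.13 V.
Balancing electrons gives n = 10.
ΔG° = −nFE° = −(10)(96485)(-0.13) = 125,430 J = +125.4 kJ.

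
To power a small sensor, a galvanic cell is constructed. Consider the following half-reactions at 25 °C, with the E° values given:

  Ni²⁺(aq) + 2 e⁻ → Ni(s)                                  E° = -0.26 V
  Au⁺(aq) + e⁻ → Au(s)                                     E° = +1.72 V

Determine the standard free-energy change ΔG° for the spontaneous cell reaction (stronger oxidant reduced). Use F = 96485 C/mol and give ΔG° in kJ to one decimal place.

Au⁺/Au (E° = +1.72 V) is the cathode; Ni²⁺/Ni (E° = -0.26 V) is the anode, so E°cell = +1.98 V.
Balancing electrons gives n = 2 (lcm of 1 and 2).
ΔG° = −nFE° = −(2)(96485)(+1.98) = -382,081 J = -382.1 kJ.

-382.1 kJ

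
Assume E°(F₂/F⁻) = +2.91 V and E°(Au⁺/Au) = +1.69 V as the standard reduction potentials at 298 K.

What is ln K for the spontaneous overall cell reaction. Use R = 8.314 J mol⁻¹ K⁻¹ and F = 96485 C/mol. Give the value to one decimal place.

95.0

Cathode: F₂/F⁻; anode: Au⁺/Au. E°cell = (+2.91) − (+1.69) = +1.22 V, with n = 2.
ΔG° = −nFE° = −RT ln K, so ln K = nFE°/(RT) = (2)(96485)(+1.22) / ((8.314)(298)) = 95.022.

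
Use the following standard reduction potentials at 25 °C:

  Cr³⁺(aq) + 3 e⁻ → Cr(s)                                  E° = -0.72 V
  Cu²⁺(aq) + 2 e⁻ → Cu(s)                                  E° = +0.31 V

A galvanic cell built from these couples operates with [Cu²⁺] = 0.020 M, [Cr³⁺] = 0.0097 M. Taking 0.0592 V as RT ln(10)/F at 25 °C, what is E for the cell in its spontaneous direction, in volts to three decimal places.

Cu²⁺/Cu is the cathode (higher E°), Cr³⁺/Cr the anode: E°cell = +0.31 − (-0.72) = +1.03 V, n = 6.
Overall: 3 Cu²⁺(aq) + 2 Cr(s) → 3 Cu(s) + 2 Cr³⁺(aq)
Q = [Cr³⁺]^2 / ([Cu²⁺]^3); log Q = 1.070.
E = E° − (0.0592/n) log Q = +1.03 − (0.0592/6)(1.070) = +1.019 V.

+1.019 V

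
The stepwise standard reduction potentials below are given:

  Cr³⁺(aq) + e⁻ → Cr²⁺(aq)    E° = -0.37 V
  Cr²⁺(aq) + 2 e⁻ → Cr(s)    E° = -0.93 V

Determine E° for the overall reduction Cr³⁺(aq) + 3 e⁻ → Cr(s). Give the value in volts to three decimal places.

-0.743 V

Since ΔG° = −nFE° is additive over sequential reductions, n₃E°₃ = n₁E°₁ + n₂E°₂.
E°₃ = (1×-0.37 + 2×-0.93) / 3 = (-2.230) / 3 = -0.743 V.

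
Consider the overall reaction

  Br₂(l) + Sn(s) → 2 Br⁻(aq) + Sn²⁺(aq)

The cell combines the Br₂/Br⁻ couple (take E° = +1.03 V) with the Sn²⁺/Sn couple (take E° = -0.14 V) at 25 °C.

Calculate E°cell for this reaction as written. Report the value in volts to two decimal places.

+1.17 V

The Br₂/Br⁻ couple has the higher reduction potential, so it is the cathode; Sn²⁺/Sn is oxidised at the anode.
E°cell = E°(cathode) − E°(anode) = (+1.03) − (-0.14) = +1.17 V.
Since E°cell > 0, the reaction is spontaneous under standard conditions.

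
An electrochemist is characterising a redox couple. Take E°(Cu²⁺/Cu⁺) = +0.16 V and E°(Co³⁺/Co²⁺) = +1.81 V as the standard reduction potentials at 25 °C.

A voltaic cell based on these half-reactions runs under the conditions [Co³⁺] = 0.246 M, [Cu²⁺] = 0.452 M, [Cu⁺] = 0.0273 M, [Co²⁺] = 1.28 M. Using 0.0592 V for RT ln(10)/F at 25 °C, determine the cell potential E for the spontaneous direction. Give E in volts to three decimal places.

Co³⁺/Co²⁺ is the cathode (higher E°), Cu²⁺/Cu⁺ the anode: E°cell = +1.81 − (+0.16) = +1.65 V, n = 1.
Overall: Co³⁺(aq) + Cu⁺(aq) → Co²⁺(aq) + Cu²⁺(aq)
Q = [Co²⁺]·[Cu²⁺] / ([Co³⁺]·[Cu⁺]); log Q = 1.935.
E = E° − (0.0592/n) log Q = +1.65 − (0.0592/1)(1.935) = +1.535 V.

+1.535 V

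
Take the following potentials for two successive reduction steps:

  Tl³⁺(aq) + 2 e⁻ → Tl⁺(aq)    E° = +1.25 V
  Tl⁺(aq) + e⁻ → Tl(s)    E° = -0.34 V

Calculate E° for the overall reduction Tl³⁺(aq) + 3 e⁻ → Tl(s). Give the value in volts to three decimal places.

Since ΔG° = −nFE° is additive over sequential reductions, n₃E°₃ = n₁E°₁ + n₂E°₂.
E°₃ = (2×+1.25 + 1×-0.34) / 3 = (+2.160) / 3 = +0.720 V.
E° values themselves are not directly additive — weighting by electron count is essential.

+0.720 V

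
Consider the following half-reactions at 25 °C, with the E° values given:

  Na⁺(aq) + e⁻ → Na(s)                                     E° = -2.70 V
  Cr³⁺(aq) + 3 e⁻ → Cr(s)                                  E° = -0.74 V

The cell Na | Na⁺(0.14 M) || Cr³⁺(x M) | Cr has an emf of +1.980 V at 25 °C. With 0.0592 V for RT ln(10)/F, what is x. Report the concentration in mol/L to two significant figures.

Cr³⁺/Cr is the cathode, Na⁺/Na the anode: E°cell = +1.96 V, n = 3.
Overall reaction: Cr³⁺(aq) + 3 Na(s) → Cr(s) + 3 Na⁺(aq); Q = [Na⁺]^3/[Cr³⁺]^1.
From E = E° − (0.0592/n) log Q: log Q = (E° − E)·n/0.0592 = (+1.96 − (+1.980))·3/0.0592 = -1.0135.
So 1·log[Cr³⁺] = 3·log(0.14) − log Q = -2.5616 − (-1.0135) = -1.5481; [Cr³⁺] = 10^(-1.5481) ≈ 0.028 M.

0.028 M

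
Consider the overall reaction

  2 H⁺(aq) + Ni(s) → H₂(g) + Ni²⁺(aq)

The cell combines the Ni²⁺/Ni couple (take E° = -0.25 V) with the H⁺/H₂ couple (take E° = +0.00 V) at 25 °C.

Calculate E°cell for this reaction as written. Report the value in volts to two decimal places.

+0.25 V

The H⁺/H₂ couple has the higher reduction potential, so it is the cathode; Ni²⁺/Ni is oxidised at the anode.
E°cell = E°(cathode) − E°(anode) = (+0.00) − (-0.25) = +0.25 V.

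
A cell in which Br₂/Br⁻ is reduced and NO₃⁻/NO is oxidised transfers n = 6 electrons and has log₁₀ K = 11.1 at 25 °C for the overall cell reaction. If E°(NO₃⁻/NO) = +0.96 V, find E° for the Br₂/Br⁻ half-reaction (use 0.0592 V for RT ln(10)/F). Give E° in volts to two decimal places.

+1.07 V

E°cell = (0.0592/n)·log K = (0.0592/6)(11.1) = +0.110 V.
Since Br₂/Br⁻ is the cathode and NO₃⁻/NO the anode, E°cell = E°(Br₂/Br⁻) − E°(NO₃⁻/NO).
So E°(Br₂/Br⁻) = E°cell + E°(NO₃⁻/NO) = +0.110 + (+0.96) = +1.07 V.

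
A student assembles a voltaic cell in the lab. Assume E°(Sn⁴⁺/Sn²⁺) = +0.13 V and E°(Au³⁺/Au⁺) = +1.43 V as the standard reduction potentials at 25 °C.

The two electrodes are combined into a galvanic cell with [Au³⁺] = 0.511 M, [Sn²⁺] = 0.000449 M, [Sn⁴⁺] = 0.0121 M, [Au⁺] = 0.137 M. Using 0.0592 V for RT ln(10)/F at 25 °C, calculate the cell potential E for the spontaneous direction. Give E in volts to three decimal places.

+1.275 V

Au³⁺/Au⁺ is the cathode (higher E°), Sn⁴⁺/Sn²⁺ the anode: E°cell = +1.43 − (+0.13) = +1.30 V, n = 2.
Overall: Au³⁺(aq) + Sn²⁺(aq) → Au⁺(aq) + Sn⁴⁺(aq)
Q = [Au⁺]·[Sn⁴⁺] / ([Au³⁺]·[Sn²⁺]); log Q = 0.859.
E = E° − (0.0592/n) log Q = +1.30 − (0.0592/2)(0.859) = +1.275 V.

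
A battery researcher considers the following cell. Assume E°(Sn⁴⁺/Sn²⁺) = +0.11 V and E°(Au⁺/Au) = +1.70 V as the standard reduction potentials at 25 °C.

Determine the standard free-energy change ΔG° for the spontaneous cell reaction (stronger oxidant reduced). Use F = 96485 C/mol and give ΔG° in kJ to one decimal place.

-306.8 kJ

Au⁺/Au (E° = +1.70 V) is the cathode; Sn⁴⁺/Sn²⁺ (E° = +0.11 V) is the anode, so E°cell = +1.59 V.
Balancing electrons gives n = 2 (lcm of 1 and 2).
ΔG° = −nFE° = −(2)(96485)(+1.59) = -306,822 J = -306.8 kJ.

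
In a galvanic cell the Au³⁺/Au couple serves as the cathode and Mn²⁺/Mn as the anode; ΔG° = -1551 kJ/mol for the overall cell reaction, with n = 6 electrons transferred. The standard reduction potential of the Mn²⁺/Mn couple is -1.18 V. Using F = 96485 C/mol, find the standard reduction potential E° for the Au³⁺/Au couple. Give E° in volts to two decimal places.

+1.50 V

E°cell = −ΔG°/(nF) = −(-1551×10³)/((6)(96485)) = +2.679 V.
Since Au³⁺/Au is the cathode and Mn²⁺/Mn the anode, E°cell = E°(Au³⁺/Au) − E°(Mn²⁺/Mn).
So E°(Au³⁺/Au) = E°cell + E°(Mn²⁺/Mn) = +2.679 + (-1.18) = +1.50 V.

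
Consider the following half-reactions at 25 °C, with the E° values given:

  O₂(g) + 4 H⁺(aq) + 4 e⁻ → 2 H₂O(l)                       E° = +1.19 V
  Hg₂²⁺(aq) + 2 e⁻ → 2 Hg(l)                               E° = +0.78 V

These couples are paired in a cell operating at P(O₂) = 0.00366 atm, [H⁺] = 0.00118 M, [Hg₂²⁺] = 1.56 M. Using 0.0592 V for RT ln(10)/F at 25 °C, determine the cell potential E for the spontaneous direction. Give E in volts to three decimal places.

O₂/H₂O is the cathode (higher E°), Hg₂²⁺/Hg the anode: E°cell = +1.19 − (+0.78) = +0.41 V, n = 4.
Overall: O₂(g) + 4 H⁺(aq) + 4 Hg(l) → 2 H₂O(l) + 2 Hg₂²⁺(aq)
Q = [Hg₂²⁺]^2 / (P(O₂)·[H⁺]^4); log Q = 14.535.
E = E° − (0.0592/n) log Q = +0.41 − (0.0592/4)(14.535) = +0.195 V.

+0.195 V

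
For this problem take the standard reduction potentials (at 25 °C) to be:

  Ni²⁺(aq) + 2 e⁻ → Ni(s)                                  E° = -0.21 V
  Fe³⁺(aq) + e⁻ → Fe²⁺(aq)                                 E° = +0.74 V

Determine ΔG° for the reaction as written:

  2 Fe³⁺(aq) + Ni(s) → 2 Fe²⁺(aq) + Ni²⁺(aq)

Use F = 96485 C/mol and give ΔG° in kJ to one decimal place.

As written, Fe³⁺/Fe²⁺ is reduced (cathode) and Ni²⁺/Ni is oxidised (anode), so E°cell = (+0.74) − (-0.21) = +0.95 V.
Balancing electrons gives n = 2.
ΔG° = −nFE° = −(2)(96485)(+0.95) = -183,322 J = -183.3 kJ.

-183.3 kJ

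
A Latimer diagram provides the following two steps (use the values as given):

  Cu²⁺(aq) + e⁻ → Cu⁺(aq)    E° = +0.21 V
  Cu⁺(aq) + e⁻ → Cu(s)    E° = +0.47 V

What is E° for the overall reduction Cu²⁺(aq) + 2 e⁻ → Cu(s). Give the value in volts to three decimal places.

+0.340 V

Standard free energies of sequential steps add: ΔG°₃ = ΔG°₁ + ΔG°₂, so n₃E°₃ = n₁E°₁ + n₂E°₂.
E°₃ = (1×+0.21 + 1×+0.47) / 2 = (+0.680) / 2 = +0.340 V.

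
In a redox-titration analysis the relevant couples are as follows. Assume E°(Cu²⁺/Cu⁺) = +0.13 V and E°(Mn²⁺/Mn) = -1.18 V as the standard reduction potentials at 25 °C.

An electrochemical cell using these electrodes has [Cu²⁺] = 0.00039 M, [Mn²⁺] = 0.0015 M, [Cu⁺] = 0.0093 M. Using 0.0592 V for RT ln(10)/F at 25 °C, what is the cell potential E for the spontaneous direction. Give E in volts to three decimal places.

+1.312 V

Cu²⁺/Cu⁺ is the cathode (higher E°), Mn²⁺/Mn the anode: E°cell = +0.13 − (-1.18) = +1.31 V, n = 2.
Overall: 2 Cu²⁺(aq) + Mn(s) → 2 Cu⁺(aq) + Mn²⁺(aq)
Q = [Cu⁺]^2·[Mn²⁺] / ([Cu²⁺]^2); log Q = -0.069.
E = E° − (0.0592/n) log Q = +1.31 − (0.0592/2)(-0.069) = +1.312 V.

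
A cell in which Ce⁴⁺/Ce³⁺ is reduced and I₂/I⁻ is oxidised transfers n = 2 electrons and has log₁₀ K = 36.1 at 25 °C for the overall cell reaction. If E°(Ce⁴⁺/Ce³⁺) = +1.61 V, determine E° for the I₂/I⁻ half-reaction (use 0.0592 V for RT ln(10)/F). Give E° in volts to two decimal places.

+0.54 V

E°cell = (0.0592/n)·log K = (0.0592/2)(36.1) = +1.069 V.
Since Ce⁴⁺/Ce³⁺ is the cathode and I₂/I⁻ the anode, E°cell = E°(Ce⁴⁺/Ce³⁺) − E°(I₂/I⁻).
So E°(I₂/I⁻) = E°(Ce⁴⁺/Ce³⁺) − E°cell = (+1.61) − (+1.069) = +0.54 V.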